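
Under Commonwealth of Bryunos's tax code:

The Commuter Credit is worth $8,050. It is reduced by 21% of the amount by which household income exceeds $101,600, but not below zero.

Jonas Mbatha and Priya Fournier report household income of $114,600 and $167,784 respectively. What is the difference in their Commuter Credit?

$5,320

Jonas ($114,600): Commuter Credit: 21% of the $13,000 excess over $101,600 is $2,730; credit = $8,050 − $2,730 = $5,320.
Priya ($167,784): Commuter Credit: 21% of the $66,184 excess over $101,600 is $13,898.64 ≥ base, so the credit is $0.
Difference: |$5,320 − $0| = $5,320.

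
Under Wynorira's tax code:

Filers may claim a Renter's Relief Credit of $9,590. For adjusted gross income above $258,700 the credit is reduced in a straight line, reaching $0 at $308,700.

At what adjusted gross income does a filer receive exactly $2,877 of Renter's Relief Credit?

$293,700

$2,877 is 2,877/9,590 of the full $9,590, so 6,713/9,590 of the $50,000 range has been used: income = $258,700 + $50,000 × 6,713/9,590 = $293,700.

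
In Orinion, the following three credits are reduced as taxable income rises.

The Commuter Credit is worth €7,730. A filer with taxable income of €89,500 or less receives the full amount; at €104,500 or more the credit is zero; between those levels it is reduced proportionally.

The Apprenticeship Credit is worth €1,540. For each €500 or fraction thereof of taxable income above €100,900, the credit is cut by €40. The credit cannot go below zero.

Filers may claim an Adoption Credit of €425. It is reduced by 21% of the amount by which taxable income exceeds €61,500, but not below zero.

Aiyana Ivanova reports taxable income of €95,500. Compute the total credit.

€6,178

Commuter Credit: €95,500 is €6,000 into a €15,000 phase-out range, leaving 9,000/15,000 of the credit: €7,730 × 9,000/15,000 = €4,638.
Apprenticeship Credit: €95,500 is at or below the €100,900 threshold, so the full €1,540 applies.
Adoption Credit: 21% of the €34,000 excess over €61,500 is €7,140 ≥ base, so the credit is €0.
Total: €4,638 + €1,540 + €0 = €6,178.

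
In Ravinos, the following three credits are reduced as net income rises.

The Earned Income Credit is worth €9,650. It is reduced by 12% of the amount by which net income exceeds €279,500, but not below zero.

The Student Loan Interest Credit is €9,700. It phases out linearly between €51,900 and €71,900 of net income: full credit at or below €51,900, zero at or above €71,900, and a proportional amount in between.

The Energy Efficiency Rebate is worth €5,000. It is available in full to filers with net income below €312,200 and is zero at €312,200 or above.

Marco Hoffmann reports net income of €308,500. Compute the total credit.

Earned Income Credit: 12% of the €29,000 excess over €279,500 is €3,480; credit = €9,650 − €3,480 = €6,170.
Student Loan Interest Credit: €308,500 is at or above €71,900, so the credit is €0.
Energy Efficiency Rebate: €308,500 is below the €312,200 cutoff, so the full €5,000 applies.
Total: €6,170 + €0 + €5,000 = €11,170.

€11,170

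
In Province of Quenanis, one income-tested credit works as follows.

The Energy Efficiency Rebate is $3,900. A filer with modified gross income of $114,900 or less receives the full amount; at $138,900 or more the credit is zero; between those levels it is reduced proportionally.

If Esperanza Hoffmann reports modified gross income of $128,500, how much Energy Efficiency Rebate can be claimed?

$1,690

Energy Efficiency Rebate: $128,500 is $13,600 into a $24,000 phase-out range, leaving 10,400/24,000 of the credit: $3,900 × 10,400/24,000 = $1,690.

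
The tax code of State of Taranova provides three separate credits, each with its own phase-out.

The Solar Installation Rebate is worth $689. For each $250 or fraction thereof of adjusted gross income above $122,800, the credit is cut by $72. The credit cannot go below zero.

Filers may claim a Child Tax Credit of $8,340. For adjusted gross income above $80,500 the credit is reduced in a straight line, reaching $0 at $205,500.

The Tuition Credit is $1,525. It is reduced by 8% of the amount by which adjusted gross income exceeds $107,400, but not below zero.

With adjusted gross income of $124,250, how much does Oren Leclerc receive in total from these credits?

$5,855

Solar Installation Rebate: income exceeds $122,800 by $1,450, which is 6 full-or-partial $250 increments; reduction = 6 × $72 = $432, leaving $257.
Child Tax Credit: $124,250 is $43,750 into a $125,000 phase-out range, leaving 81,250/125,000 of the credit: $8,340 × 81,250/125,000 = $5,421.
Tuition Credit: 8% of the $16,850 excess over $107,400 is $1,348; credit = $1,525 − $1,348 = $177.
Total: $257 + $5,421 + $177 = $5,855.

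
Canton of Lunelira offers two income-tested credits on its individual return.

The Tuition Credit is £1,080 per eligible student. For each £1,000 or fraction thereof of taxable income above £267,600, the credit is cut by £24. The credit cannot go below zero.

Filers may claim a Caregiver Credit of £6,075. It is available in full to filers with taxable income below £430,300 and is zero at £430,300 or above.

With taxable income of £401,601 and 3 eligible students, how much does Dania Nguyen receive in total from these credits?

Tuition Credit: base = 3 × £1,080 = £3,240. income exceeds £267,600 by £134,001 → 135 increments × £24 = £3,240 ≥ base, so the credit is £0.
Caregiver Credit: £401,601 is below the £430,300 cutoff, so the full £6,075 applies.
Total: £0 + £6,075 = £6,075.

£6,075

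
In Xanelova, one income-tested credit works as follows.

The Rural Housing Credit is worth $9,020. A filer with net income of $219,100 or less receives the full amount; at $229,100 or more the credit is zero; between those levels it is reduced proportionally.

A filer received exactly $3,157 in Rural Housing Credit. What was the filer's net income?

$225,600

$3,157 is 3,157/9,020 of the full $9,020, so 5,863/9,020 of the $10,000 range has been used: income = $219,100 + $10,000 × 5,863/9,020 = $225,600.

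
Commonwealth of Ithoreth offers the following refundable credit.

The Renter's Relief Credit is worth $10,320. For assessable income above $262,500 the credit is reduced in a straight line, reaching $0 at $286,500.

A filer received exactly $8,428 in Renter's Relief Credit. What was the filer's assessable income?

$8,428 is 8,428/10,320 of the full $10,320, so 1,892/10,320 of the $24,000 range has been used: income = $262,500 + $24,000 × 1,892/10,320 = $266,900.

$266,900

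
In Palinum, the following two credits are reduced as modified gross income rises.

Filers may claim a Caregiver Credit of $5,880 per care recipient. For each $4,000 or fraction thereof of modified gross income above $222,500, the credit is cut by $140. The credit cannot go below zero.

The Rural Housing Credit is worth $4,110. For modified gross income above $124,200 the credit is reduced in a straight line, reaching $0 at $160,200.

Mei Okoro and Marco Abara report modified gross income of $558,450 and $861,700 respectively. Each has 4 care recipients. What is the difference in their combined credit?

$10,640

Mei ($558,450): Caregiver Credit: base = 4 × $5,880 = $23,520. income exceeds $222,500 by $335,950, which is 84 full-or-partial $4,000 increments; reduction = 84 × $140 = $11,760, leaving $11,760. Rural Housing Credit: $558,450 is at or above $160,200, so the credit is $0. total $11,760 + $0 = $11,760
Marco ($861,700): Caregiver Credit: base = 4 × $5,880 = $23,520. income exceeds $222,500 by $639,200, which is 160 full-or-partial $4,000 increments; reduction = 160 × $140 = $22,400, leaving $1,120. Rural Housing Credit: $861,700 is at or above $160,200, so the credit is $0. total $1,120 + $0 = $1,120
Difference: |$11,760 − $1,120| = $10,640.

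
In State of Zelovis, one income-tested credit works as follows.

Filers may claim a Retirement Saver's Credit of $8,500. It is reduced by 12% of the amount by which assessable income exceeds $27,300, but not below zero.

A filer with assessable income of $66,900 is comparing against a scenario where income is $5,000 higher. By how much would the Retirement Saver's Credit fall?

At $66,900 — 12% of the $39,600 excess over $27,300 is $4,752; credit = $8,500 − $4,752 = $3,748.
At $71,900 — 12% of the $44,600 excess over $27,300 is $5,352; credit = $8,500 − $5,352 = $3,148.
Lost: $3,748 − $3,148 = $600.

$600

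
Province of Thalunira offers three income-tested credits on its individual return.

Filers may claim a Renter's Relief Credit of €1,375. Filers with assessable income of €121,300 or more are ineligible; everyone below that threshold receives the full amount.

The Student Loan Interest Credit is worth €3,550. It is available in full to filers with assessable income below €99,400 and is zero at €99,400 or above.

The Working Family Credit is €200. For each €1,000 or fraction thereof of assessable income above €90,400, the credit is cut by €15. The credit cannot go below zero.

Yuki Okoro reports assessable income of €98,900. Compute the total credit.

Renter's Relief Credit: €98,900 is below the €121,300 cutoff, so the full €1,375 applies.
Student Loan Interest Credit: €98,900 is below the €99,400 cutoff, so the full €3,550 applies.
Working Family Credit: income exceeds €90,400 by €8,500, which is 9 full-or-partial €1,000 increments; reduction = 9 × €15 = €135, leaving €65.
Total: €1,375 + €3,550 + €65 = €4,990.

€4,990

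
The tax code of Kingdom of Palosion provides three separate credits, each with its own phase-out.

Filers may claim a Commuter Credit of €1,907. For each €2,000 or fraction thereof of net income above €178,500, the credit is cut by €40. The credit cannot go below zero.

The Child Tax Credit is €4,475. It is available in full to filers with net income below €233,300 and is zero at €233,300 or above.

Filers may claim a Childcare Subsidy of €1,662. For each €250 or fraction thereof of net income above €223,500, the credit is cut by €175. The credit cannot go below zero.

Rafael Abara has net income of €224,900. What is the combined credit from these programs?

Commuter Credit: income exceeds €178,500 by €46,400, which is 24 full-or-partial €2,000 increments; reduction = 24 × €40 = €960, leaving €947.
Child Tax Credit: €224,900 is below the €233,300 cutoff, so the full €4,475 applies.
Childcare Subsidy: income exceeds €223,500 by €1,400, which is 6 full-or-partial €250 increments; reduction = 6 × €175 = €1,050, leaving €612.
Total: €947 + €4,475 + €612 = €6,034.

€6,034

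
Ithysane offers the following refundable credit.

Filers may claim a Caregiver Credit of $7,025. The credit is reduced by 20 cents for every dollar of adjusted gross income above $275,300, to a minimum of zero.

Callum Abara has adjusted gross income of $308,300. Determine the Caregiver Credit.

Caregiver Credit: 20% of the $33,000 excess over $275,300 is $6,600; credit = $7,025 − $6,600 = $425.

$425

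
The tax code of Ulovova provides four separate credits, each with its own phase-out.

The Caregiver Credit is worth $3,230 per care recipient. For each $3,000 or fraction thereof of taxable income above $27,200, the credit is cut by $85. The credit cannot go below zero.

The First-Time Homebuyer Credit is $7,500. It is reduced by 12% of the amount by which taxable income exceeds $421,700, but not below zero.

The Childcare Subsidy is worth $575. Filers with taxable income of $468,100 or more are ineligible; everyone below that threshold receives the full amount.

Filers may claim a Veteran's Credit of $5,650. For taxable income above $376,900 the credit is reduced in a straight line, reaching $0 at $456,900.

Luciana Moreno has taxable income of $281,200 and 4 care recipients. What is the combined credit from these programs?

Caregiver Credit: base = 4 × $3,230 = $12,920. income exceeds $27,200 by $254,000, which is 85 full-or-partial $3,000 increments; reduction = 85 × $85 = $7,225, leaving $5,695.
First-Time Homebuyer Credit: $281,200 is at or below the $421,700 threshold, so the full $7,500 applies.
Childcare Subsidy: $281,200 is below the $468,100 cutoff, so the full $575 applies.
Veteran's Credit: $281,200 is at or below the $376,900 threshold, so the full $5,650 applies.
Total: $5,695 + $7,500 + $575 + $5,650 = $19,420.

$19,420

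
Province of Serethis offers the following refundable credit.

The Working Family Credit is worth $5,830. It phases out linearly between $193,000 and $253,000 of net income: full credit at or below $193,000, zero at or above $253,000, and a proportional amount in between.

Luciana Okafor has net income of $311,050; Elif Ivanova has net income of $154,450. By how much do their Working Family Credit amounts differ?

$5,830

Luciana ($311,050): Working Family Credit: $311,050 is at or above $253,000, so the credit is $0.
Elif ($154,450): Working Family Credit: $154,450 is at or below the $193,000 threshold, so the full $5,830 applies.
Difference: |$0 − $5,830| = $5,830.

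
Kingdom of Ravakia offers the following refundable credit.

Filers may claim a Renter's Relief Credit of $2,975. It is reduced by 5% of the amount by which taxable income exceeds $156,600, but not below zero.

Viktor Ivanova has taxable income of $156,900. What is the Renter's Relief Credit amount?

Renter's Relief Credit: 5% of the $300 excess over $156,600 is $15; credit = $2,975 − $15 = $2,960.

$2,960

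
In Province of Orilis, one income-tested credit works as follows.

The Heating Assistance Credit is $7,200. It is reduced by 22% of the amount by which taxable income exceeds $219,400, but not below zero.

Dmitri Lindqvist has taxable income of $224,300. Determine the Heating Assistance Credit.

$6,122

Heating Assistance Credit: 22% of the $4,900 excess over $219,400 is $1,078; credit = $7,200 − $1,078 = $6,122.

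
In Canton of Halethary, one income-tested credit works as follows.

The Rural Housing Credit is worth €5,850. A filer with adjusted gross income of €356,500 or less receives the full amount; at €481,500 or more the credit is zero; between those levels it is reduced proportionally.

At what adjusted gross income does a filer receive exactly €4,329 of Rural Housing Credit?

€4,329 is 4,329/5,850 of the full €5,850, so 1,521/5,850 of the €125,000 range has been used: income = €356,500 + €125,000 × 1,521/5,850 = €389,000.

€389,000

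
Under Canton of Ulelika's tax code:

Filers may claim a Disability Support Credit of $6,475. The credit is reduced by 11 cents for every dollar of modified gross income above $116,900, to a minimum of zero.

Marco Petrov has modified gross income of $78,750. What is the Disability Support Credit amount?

$6,475

Disability Support Credit: $78,750 is at or below the $116,900 threshold, so the full $6,475 applies.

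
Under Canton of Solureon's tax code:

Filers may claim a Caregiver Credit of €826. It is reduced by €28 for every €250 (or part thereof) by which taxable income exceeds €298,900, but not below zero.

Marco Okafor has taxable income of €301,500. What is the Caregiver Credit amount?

Caregiver Credit: income exceeds €298,900 by €2,600, which is 11 full-or-partial €250 increments; reduction = 11 × €28 = €308, leaving €518.

€518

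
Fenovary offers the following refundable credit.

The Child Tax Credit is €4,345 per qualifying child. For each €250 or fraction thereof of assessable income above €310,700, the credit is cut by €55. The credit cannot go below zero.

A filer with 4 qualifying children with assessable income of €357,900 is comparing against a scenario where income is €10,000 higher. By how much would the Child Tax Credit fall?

€2,200

At €357,900 — base = 4 × €4,345 = €17,380. income exceeds €310,700 by €47,200, which is 189 full-or-partial €250 increments; reduction = 189 × €55 = €10,395, leaving €6,985.
At €367,900 — base = 4 × €4,345 = €17,380. income exceeds €310,700 by €57,200, which is 229 full-or-partial €250 increments; reduction = 229 × €55 = €12,595, leaving €4,785.
Lost: €6,985 − €4,785 = €2,200.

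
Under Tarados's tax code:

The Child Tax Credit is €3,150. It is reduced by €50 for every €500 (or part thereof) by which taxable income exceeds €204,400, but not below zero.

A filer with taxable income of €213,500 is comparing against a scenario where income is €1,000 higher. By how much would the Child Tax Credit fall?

At €213,500 — income exceeds €204,400 by €9,100, which is 19 full-or-partial €500 increments; reduction = 19 × €50 = €950, leaving €2,200.
At €214,500 — income exceeds €204,400 by €10,100, which is 21 full-or-partial €500 increments; reduction = 21 × €50 = €1,050, leaving €2,100.
Lost: €2,200 − €2,100 = €100.

€100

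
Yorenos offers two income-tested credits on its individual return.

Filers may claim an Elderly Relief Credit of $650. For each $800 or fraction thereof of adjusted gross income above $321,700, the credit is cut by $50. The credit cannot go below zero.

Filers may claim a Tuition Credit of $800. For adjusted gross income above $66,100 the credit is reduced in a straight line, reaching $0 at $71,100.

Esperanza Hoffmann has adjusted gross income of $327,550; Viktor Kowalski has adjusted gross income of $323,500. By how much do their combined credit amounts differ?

$250

Esperanza ($327,550): Elderly Relief Credit: income exceeds $321,700 by $5,850, which is 8 full-or-partial $800 increments; reduction = 8 × $50 = $400, leaving $250. Tuition Credit: $327,550 is at or above $71,100, so the credit is $0. total $250 + $0 = $250
Viktor ($323,500): Elderly Relief Credit: income exceeds $321,700 by $1,800, which is 3 full-or-partial $800 increments; reduction = 3 × $50 = $150, leaving $500. Tuition Credit: $323,500 is at or above $71,100, so the credit is $0. total $500 + $0 = $500
Difference: |$250 − $500| = $250.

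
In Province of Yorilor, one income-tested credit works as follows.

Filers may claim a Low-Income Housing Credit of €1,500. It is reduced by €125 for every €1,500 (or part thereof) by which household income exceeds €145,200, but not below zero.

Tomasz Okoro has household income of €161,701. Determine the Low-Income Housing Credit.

Low-Income Housing Credit: income exceeds €145,200 by €16,501 → 12 increments × €125 = €1,500 ≥ base, so the credit is €0.

€0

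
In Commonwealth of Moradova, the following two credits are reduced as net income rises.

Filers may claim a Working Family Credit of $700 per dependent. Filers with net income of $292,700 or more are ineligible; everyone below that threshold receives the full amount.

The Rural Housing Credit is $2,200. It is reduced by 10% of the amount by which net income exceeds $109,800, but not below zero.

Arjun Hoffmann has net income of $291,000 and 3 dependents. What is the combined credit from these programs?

$2,100

Working Family Credit: base = 3 × $700 = $2,100. $291,000 is below the $292,700 cutoff, so the full $2,100 applies.
Rural Housing Credit: 10% of the $181,200 excess over $109,800 is $18,120 ≥ base, so the credit is $0.
Total: $2,100 + $0 = $2,100.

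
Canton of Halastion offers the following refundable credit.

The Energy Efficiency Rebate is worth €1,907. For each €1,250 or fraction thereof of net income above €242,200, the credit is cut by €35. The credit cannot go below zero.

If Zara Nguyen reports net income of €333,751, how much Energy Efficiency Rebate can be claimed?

Energy Efficiency Rebate: income exceeds €242,200 by €91,551 → 74 increments × €35 = €2,590 ≥ base, so the credit is €0.

€0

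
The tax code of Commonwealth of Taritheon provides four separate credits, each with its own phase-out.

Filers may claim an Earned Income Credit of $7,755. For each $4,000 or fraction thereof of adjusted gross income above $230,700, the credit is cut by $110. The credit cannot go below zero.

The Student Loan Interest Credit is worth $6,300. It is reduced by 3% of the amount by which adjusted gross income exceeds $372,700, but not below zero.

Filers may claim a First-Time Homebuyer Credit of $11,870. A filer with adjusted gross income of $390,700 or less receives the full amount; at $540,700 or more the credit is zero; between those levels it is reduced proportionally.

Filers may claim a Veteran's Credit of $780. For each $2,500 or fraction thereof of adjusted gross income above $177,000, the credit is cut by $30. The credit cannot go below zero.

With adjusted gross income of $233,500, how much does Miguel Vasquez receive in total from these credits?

Earned Income Credit: income exceeds $230,700 by $2,800, which is 1 full-or-partial $4,000 increment; reduction = 1 × $110 = $110, leaving $7,645.
Student Loan Interest Credit: $233,500 is at or below the $372,700 threshold, so the full $6,300 applies.
First-Time Homebuyer Credit: $233,500 is at or below the $390,700 threshold, so the full $11,870 applies.
Veteran's Credit: income exceeds $177,000 by $56,500, which is 23 full-or-partial $2,500 increments; reduction = 23 × $30 = $690, leaving $90.
Total: $7,645 + $6,300 + $11,870 + $90 = $25,905.

$25,905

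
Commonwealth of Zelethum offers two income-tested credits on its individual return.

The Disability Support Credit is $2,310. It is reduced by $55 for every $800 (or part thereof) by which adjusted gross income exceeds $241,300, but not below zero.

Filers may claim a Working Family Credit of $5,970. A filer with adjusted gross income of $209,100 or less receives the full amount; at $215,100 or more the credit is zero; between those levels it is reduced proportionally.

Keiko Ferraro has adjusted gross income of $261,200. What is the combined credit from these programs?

$935

Disability Support Credit: income exceeds $241,300 by $19,900, which is 25 full-or-partial $800 increments; reduction = 25 × $55 = $1,375, leaving $935.
Working Family Credit: $261,200 is at or above $215,100, so the credit is $0.
Total: $935 + $0 = $935.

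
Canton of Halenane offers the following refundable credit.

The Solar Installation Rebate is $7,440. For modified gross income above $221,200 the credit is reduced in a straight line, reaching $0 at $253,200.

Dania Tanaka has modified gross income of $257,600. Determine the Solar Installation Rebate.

Solar Installation Rebate: $257,600 is at or above $253,200, so the credit is $0.

$0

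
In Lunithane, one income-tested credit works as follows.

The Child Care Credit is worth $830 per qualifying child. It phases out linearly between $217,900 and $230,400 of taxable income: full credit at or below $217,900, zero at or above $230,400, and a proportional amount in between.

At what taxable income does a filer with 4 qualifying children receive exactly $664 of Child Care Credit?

$227,900

Full credit = 4 × $830 = $3,320.
$664 is 664/3,320 of the full $3,320, so 2,656/3,320 of the $12,500 range has been used: income = $217,900 + $12,500 × 2,656/3,320 = $227,900.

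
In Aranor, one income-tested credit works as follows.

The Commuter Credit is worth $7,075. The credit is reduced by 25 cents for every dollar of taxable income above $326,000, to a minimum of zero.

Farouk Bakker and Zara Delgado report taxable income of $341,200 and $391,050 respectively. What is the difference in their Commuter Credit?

Farouk ($341,200): Commuter Credit: 25% of the $15,200 excess over $326,000 is $3,800; credit = $7,075 − $3,800 = $3,275.
Zara ($391,050): Commuter Credit: 25% of the $65,050 excess over $326,000 is $16,262.50 ≥ base, so the credit is $0.
Difference: |$3,275 − $0| = $3,275.

$3,275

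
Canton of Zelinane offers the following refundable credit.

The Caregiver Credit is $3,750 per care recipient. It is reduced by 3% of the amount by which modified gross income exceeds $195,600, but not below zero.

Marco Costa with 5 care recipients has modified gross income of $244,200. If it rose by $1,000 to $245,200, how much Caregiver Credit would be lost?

At $244,200 — base = 5 × $3,750 = $18,750. 3% of the $48,600 excess over $195,600 is $1,458; credit = $18,750 − $1,458 = $17,292.
At $245,200 — base = 5 × $3,750 = $18,750. 3% of the $49,600 excess over $195,600 is $1,488; credit = $18,750 − $1,488 = $17,262.
Lost: $17,292 − $17,262 = $30.

$30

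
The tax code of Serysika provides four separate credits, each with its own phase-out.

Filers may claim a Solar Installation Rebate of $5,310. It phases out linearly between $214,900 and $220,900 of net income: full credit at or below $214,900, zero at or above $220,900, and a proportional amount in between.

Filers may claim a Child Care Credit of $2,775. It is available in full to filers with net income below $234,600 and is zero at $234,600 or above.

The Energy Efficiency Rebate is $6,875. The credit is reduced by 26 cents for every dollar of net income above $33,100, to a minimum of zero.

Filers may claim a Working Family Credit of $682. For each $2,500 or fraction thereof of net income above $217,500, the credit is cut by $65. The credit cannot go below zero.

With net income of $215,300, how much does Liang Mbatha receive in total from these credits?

Solar Installation Rebate: $215,300 is $400 into a $6,000 phase-out range, leaving 5,600/6,000 of the credit: $5,310 × 5,600/6,000 = $4,956.
Child Care Credit: $215,300 is below the $234,600 cutoff, so the full $2,775 applies.
Energy Efficiency Rebate: 26% of the $182,200 excess over $33,100 is $47,372 ≥ base, so the credit is $0.
Working Family Credit: $215,300 is at or below the $217,500 threshold, so the full $682 applies.
Total: $4,956 + $2,775 + $0 + $682 = $8,413.

$8,413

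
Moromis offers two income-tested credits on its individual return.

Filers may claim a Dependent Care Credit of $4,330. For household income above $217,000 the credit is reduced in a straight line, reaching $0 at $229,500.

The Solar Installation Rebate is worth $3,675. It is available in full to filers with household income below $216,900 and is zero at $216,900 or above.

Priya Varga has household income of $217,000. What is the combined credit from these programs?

Dependent Care Credit: $217,000 is at or below the $217,000 threshold, so the full $4,330 applies.
Solar Installation Rebate: $217,000 meets or exceeds the $216,900 cutoff, so the credit is $0.
Total: $4,330 + $0 = $4,330.

$4,330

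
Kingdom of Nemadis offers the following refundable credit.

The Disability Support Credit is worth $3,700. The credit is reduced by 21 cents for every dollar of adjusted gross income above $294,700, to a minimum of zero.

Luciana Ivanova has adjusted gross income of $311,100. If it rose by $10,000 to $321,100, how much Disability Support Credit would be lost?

At $311,100 — 21% of the $16,400 excess over $294,700 is $3,444; credit = $3,700 − $3,444 = $256.
At $321,100 — 21% of the $26,400 excess over $294,700 is $5,544 ≥ base, so the credit is $0.
Lost: $256 − $0 = $256.

$256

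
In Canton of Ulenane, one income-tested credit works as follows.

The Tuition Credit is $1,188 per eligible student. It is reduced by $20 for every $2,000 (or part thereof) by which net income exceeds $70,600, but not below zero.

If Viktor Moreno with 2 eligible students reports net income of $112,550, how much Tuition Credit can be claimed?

$1,956

Tuition Credit: base = 2 × $1,188 = $2,376. income exceeds $70,600 by $41,950, which is 21 full-or-partial $2,000 increments; reduction = 21 × $20 = $420, leaving $1,956.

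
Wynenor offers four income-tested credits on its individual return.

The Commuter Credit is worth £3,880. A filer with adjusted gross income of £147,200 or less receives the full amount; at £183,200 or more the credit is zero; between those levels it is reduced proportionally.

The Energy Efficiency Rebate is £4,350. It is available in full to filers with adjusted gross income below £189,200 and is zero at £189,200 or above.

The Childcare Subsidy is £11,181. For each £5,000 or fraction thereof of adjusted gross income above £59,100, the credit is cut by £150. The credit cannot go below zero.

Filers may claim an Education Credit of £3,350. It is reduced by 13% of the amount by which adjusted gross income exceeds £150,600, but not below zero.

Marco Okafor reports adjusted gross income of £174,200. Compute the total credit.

£13,183

Commuter Credit: £174,200 is £27,000 into a £36,000 phase-out range, leaving 9,000/36,000 of the credit: £3,880 × 9,000/36,000 = £970.
Energy Efficiency Rebate: £174,200 is below the £189,200 cutoff, so the full £4,350 applies.
Childcare Subsidy: income exceeds £59,100 by £115,100, which is 24 full-or-partial £5,000 increments; reduction = 24 × £150 = £3,600, leaving £7,581.
Education Credit: 13% of the £23,600 excess over £150,600 is £3,068; credit = £3,350 − £3,068 = £282.
Total: £970 + £4,350 + £7,581 + £282 = £13,183.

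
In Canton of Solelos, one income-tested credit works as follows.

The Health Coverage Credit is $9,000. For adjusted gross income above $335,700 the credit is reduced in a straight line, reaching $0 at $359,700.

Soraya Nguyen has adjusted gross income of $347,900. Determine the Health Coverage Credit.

$4,425

Health Coverage Credit: $347,900 is $12,200 into a $24,000 phase-out range, leaving 11,800/24,000 of the credit: $9,000 × 11,800/24,000 = $4,425.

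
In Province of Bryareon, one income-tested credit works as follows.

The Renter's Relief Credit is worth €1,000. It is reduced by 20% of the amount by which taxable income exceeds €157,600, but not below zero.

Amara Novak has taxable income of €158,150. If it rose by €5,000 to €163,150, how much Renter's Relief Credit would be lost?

At €158,150 — 20% of the €550 excess over €157,600 is €110; credit = €1,000 − €110 = €890.
At €163,150 — 20% of the €5,550 excess over €157,600 is €1,110 ≥ base, so the credit is €0.
Lost: €890 − €0 = €890.

€890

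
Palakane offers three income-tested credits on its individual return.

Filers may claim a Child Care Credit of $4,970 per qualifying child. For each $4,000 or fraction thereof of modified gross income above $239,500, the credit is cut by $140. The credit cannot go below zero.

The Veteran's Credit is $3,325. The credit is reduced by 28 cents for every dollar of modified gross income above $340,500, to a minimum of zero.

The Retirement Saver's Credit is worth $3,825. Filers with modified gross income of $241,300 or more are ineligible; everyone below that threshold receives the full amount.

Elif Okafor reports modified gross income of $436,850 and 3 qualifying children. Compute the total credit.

$7,910

Child Care Credit: base = 3 × $4,970 = $14,910. income exceeds $239,500 by $197,350, which is 50 full-or-partial $4,000 increments; reduction = 50 × $140 = $7,000, leaving $7,910.
Veteran's Credit: 28% of the $96,350 excess over $340,500 is $26,978 ≥ base, so the credit is $0.
Retirement Saver's Credit: $436,850 meets or exceeds the $241,300 cutoff, so the credit is $0.
Total: $7,910 + $0 + $0 = $7,910.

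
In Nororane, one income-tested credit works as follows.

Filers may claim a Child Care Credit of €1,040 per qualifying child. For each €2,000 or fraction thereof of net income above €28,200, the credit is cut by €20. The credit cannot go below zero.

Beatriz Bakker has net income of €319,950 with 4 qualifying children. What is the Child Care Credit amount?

€1,240

Child Care Credit: base = 4 × €1,040 = €4,160. income exceeds €28,200 by €291,750, which is 146 full-or-partial €2,000 increments; reduction = 146 × €20 = €2,920, leaving €1,240.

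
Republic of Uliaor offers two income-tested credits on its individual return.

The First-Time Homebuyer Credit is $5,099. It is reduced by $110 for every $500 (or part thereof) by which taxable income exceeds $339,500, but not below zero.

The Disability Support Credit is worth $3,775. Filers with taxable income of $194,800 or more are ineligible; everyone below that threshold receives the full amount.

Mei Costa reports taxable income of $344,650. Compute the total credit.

First-Time Homebuyer Credit: income exceeds $339,500 by $5,150, which is 11 full-or-partial $500 increments; reduction = 11 × $110 = $1,210, leaving $3,889.
Disability Support Credit: $344,650 meets or exceeds the $194,800 cutoff, so the credit is $0.
Total: $3,889 + $0 = $3,889.

$3,889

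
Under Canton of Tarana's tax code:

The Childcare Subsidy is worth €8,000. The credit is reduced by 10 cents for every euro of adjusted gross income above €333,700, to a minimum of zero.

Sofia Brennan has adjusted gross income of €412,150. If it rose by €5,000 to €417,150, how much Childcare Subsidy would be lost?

At €412,150 — 10% of the €78,450 excess over €333,700 is €7,845; credit = €8,000 − €7,845 = €155.
At €417,150 — 10% of the €83,450 excess over €333,700 is €8,345 ≥ base, so the credit is €0.
Lost: €155 − €0 = €155.

€155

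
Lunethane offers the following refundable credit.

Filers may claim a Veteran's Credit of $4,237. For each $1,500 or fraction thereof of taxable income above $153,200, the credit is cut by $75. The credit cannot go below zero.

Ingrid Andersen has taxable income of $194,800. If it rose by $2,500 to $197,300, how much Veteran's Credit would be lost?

$150

At $194,800 — income exceeds $153,200 by $41,600, which is 28 full-or-partial $1,500 increments; reduction = 28 × $75 = $2,100, leaving $2,137.
At $197,300 — income exceeds $153,200 by $44,100, which is 30 full-or-partial $1,500 increments; reduction = 30 × $75 = $2,250, leaving $1,987.
Lost: $2,137 − $1,987 = $150.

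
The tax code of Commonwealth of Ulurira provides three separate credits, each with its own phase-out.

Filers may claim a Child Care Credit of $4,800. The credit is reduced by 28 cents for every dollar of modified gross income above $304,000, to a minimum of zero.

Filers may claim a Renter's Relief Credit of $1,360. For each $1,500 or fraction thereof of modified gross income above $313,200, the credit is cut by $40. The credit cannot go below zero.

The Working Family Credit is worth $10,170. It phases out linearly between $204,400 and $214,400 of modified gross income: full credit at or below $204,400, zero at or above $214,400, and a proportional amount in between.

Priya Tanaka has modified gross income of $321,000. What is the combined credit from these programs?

$1,160

Child Care Credit: 28% of the $17,000 excess over $304,000 is $4,760; credit = $4,800 − $4,760 = $40.
Renter's Relief Credit: income exceeds $313,200 by $7,800, which is 6 full-or-partial $1,500 increments; reduction = 6 × $40 = $240, leaving $1,120.
Working Family Credit: $321,000 is at or above $214,400, so the credit is $0.
Total: $40 + $1,120 + $0 = $1,160.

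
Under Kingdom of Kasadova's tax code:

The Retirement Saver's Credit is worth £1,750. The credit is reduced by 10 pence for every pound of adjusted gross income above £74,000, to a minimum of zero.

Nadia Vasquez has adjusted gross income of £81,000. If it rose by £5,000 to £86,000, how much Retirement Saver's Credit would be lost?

£500

At £81,000 — 10% of the £7,000 excess over £74,000 is £700; credit = £1,750 − £700 = £1,050.
At £86,000 — 10% of the £12,000 excess over £74,000 is £1,200; credit = £1,750 − £1,200 = £550.
Lost: £1,050 − £550 = £500.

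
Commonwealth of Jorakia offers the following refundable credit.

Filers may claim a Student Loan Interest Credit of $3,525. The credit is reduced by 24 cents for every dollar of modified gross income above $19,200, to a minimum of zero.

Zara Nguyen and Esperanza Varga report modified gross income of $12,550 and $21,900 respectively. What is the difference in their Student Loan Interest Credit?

$648

Zara ($12,550): Student Loan Interest Credit: $12,550 is at or below the $19,200 threshold, so the full $3,525 applies.
Esperanza ($21,900): Student Loan Interest Credit: 24% of the $2,700 excess over $19,200 is $648; credit = $3,525 − $648 = $2,877.
Difference: |$3,525 − $2,877| = $648.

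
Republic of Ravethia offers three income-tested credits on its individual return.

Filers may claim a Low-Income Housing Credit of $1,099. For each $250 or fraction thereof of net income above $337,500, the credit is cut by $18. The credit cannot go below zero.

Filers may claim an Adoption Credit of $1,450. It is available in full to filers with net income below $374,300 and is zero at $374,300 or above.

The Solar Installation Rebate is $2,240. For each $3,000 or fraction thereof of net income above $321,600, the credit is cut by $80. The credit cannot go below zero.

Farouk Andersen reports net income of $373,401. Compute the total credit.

Low-Income Housing Credit: income exceeds $337,500 by $35,901 → 144 increments × $18 = $2,592 ≥ base, so the credit is $0.
Adoption Credit: $373,401 is below the $374,300 cutoff, so the full $1,450 applies.
Solar Installation Rebate: income exceeds $321,600 by $51,801, which is 18 full-or-partial $3,000 increments; reduction = 18 × $80 = $1,440, leaving $800.
Total: $0 + $1,450 + $800 = $2,250.

$2,250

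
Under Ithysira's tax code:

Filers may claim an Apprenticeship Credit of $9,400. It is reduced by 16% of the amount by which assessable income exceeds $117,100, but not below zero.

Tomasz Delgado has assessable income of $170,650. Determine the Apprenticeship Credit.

$832

Apprenticeship Credit: 16% of the $53,550 excess over $117,100 is $8,568; credit = $9,400 − $8,568 = $832.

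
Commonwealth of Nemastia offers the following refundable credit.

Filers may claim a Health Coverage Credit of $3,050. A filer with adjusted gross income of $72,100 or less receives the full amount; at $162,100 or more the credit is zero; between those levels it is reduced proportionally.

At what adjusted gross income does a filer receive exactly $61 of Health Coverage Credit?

$61 is 61/3,050 of the full $3,050, so 2,989/3,050 of the $90,000 range has been used: income = $72,100 + $90,000 × 2,989/3,050 = $160,300.

$160,300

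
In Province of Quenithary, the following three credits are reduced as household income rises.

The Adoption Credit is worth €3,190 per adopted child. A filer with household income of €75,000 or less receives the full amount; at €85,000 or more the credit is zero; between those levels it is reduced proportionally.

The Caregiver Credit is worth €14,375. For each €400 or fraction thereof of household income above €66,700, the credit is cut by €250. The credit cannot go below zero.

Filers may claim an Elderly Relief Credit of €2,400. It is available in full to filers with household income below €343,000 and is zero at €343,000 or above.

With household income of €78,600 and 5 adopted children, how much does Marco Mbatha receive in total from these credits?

Adoption Credit: base = 5 × €3,190 = €15,950. €78,600 is €3,600 into a €10,000 phase-out range, leaving 6,400/10,000 of the credit: €15,950 × 6,400/10,000 = €10,208.
Caregiver Credit: income exceeds €66,700 by €11,900, which is 30 full-or-partial €400 increments; reduction = 30 × €250 = €7,500, leaving €6,875.
Elderly Relief Credit: €78,600 is below the €343,000 cutoff, so the full €2,400 applies.
Total: €10,208 + €6,875 + €2,400 = €19,483.

€19,483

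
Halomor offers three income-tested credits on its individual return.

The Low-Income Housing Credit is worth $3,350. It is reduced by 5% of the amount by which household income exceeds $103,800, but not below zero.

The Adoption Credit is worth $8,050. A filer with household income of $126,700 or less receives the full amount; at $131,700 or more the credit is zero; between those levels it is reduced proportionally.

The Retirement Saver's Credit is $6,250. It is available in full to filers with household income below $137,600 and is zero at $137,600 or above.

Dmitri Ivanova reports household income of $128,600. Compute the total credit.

Low-Income Housing Credit: 5% of the $24,800 excess over $103,800 is $1,240; credit = $3,350 − $1,240 = $2,110.
Adoption Credit: $128,600 is $1,900 into a $5,000 phase-out range, leaving 3,100/5,000 of the credit: $8,050 × 3,100/5,000 = $4,991.
Retirement Saver's Credit: $128,600 is below the $137,600 cutoff, so the full $6,250 applies.
Total: $2,110 + $4,991 + $6,250 = $13,351.

$13,351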